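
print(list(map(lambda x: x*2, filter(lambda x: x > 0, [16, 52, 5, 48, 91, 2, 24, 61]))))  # [32, 104, 10, 96, 182, 4, 48, 122]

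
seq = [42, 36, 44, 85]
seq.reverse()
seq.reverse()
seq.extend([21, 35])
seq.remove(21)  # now [42, 36, 44, 85, 35]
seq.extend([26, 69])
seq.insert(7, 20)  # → [42, 36, 44, 85, 35, 26, 69, 20]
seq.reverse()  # [20, 69, 26, 35, 85, 44, 36, 42]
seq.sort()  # [20, 26, 35, 36, 42, 44, 69, 85]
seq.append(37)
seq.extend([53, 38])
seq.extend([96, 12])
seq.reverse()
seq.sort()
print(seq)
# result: [12, 20, 26, 35, 36, 37, 38, 42, 44, 53, 69, 85, 96]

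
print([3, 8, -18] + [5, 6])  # [3, 8, -18, 5, 6]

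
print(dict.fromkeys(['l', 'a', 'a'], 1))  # {'l': 1, 'a': 1}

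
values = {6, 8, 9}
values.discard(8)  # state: {6, 9}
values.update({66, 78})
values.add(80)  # {6, 9, 66, 78, 80}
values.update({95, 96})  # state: {6, 9, 66, 78, 80, 95, 96}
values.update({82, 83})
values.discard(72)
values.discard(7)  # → {6, 9, 66, 78, 80, 82, 83, 95, 96}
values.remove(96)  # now {6, 9, 66, 78, 80, 82, 83, 95}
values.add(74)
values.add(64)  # {6, 9, 64, 66, 74, 78, 80, 82, 83, 95}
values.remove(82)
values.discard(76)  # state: {6, 9, 64, 66, 74, 78, 80, 83, 95}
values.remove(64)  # {6, 9, 66, 74, 78, 80, 83, 95}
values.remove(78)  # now {6, 9, 66, 74, 80, 83, 95}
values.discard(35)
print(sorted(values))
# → [6, 9, 66, 74, 80, 83, 95]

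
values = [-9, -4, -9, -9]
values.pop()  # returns -9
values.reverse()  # [-9, -4, -9]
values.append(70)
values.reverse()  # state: [70, -9, -4, -9]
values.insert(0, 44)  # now [44, 70, -9, -4, -9]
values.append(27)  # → [44, 70, -9, -4, -9, 27]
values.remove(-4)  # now [44, 70, -9, -9, 27]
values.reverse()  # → [27, -9, -9, 70, 44]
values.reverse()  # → [44, 70, -9, -9, 27]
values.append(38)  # [44, 70, -9, -9, 27, 38]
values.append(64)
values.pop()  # 64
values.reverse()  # [38, 27, -9, -9, 70, 44]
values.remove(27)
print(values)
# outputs [38, -9, -9, 70, 44]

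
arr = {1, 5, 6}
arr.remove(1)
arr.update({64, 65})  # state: {5, 6, 64, 65}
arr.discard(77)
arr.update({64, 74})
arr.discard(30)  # {5, 6, 64, 65, 74}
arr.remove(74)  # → {5, 6, 64, 65}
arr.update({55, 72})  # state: {5, 6, 55, 64, 65, 72}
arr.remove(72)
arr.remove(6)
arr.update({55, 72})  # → {5, 55, 64, 65, 72}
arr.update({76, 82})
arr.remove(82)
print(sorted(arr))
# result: [5, 55, 64, 65, 72, 76]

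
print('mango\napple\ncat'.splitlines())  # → ['mango', 'apple', 'cat']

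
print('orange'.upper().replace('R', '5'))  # O5ANGE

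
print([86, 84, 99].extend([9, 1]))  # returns None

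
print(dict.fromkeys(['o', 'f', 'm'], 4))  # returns {'o': 4, 'f': 4, 'm': 4}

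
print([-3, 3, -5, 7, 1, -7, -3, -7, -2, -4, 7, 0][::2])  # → [-3, -5, 1, -3, -2, 7]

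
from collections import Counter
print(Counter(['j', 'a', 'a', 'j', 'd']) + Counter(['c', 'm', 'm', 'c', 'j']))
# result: Counter({'j': 3, 'a': 2, 'c': 2, 'm': 2, 'd': 1})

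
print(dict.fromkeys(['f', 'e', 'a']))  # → {'f': None, 'e': None, 'a': None}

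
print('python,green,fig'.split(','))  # ['python', 'green', 'fig']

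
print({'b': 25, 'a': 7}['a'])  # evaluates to 7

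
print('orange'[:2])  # or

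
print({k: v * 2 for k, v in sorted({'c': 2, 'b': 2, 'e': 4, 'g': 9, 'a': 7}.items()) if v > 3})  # {'a': 14, 'e': 8, 'g': 18}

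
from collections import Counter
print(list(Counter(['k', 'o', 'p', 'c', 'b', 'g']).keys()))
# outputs ['k', 'o', 'p', 'c', 'b', 'g']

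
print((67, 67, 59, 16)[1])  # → 67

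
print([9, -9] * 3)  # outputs [9, -9, 9, -9, 9, -9]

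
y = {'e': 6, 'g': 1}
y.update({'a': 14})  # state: {'e': 6, 'g': 1, 'a': 14}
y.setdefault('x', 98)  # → 98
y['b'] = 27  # {'e': 6, 'g': 1, 'a': 14, 'x': 98, 'b': 27}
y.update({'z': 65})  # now {'e': 6, 'g': 1, 'a': 14, 'x': 98, 'b': 27, 'z': 65}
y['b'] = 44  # {'e': 6, 'g': 1, 'a': 14, 'x': 98, 'b': 44, 'z': 65}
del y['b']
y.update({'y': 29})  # {'e': 6, 'g': 1, 'a': 14, 'x': 98, 'z': 65, 'y': 29}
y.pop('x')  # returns 98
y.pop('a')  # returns 14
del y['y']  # {'e': 6, 'g': 1, 'z': 65}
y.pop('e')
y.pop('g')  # 1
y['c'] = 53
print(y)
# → {'z': 65, 'c': 53}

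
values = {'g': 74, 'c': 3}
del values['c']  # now {'g': 74}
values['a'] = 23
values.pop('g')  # 74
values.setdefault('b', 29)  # 29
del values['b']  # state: {'a': 23}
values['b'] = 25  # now {'a': 23, 'b': 25}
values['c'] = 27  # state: {'a': 23, 'b': 25, 'c': 27}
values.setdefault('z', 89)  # 89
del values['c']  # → {'a': 23, 'b': 25, 'z': 89}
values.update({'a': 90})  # {'a': 90, 'b': 25, 'z': 89}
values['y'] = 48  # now {'a': 90, 'b': 25, 'z': 89, 'y': 48}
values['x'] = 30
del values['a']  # {'b': 25, 'z': 89, 'y': 48, 'x': 30}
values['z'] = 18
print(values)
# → {'b': 25, 'z': 18, 'y': 48, 'x': 30}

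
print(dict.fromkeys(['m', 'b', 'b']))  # {'m': None, 'b': None}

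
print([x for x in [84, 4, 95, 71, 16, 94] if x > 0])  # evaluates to [84, 4, 95, 71, 16, 94]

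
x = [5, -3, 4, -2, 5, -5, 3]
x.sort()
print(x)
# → [-5, -3, -2, 3, 4, 5, 5]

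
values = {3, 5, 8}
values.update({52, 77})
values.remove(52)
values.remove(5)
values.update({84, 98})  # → {3, 8, 77, 84, 98}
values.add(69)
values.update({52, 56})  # {3, 8, 52, 56, 69, 77, 84, 98}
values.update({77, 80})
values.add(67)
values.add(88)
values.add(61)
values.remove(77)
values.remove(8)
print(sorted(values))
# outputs [3, 52, 56, 61, 67, 69, 80, 84, 88, 98]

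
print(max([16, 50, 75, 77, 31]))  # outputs 77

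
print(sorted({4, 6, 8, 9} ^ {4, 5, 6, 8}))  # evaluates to [5, 9]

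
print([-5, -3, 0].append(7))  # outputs None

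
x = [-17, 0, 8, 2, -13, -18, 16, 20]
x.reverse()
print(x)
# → [20, 16, -18, -13, 2, 8, 0, -17]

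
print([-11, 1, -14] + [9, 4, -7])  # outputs [-11, 1, -14, 9, 4, -7]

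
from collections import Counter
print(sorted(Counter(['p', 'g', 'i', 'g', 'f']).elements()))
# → ['f', 'g', 'g', 'i', 'p']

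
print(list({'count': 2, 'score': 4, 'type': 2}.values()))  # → [2, 4, 2]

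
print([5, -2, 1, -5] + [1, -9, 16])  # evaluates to [5, -2, 1, -5, 1, -9, 16]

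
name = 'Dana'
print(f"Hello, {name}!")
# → Hello, Dana!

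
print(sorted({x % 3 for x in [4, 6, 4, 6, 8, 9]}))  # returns [0, 1, 2]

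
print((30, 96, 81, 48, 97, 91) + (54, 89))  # (30, 96, 81, 48, 97, 91, 54, 89)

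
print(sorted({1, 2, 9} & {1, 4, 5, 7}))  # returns [1]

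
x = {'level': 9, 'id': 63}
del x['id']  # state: {'level': 9}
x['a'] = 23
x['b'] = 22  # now {'level': 9, 'a': 23, 'b': 22}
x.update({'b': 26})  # {'level': 9, 'a': 23, 'b': 26}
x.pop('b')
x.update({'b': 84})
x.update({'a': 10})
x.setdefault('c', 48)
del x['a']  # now {'level': 9, 'b': 84, 'c': 48}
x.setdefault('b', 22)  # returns 84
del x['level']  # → {'b': 84, 'c': 48}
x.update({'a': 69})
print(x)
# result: {'b': 84, 'c': 48, 'a': 69}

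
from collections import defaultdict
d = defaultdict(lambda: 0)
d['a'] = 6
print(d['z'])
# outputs 0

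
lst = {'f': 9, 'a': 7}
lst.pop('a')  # 7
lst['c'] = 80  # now {'f': 9, 'c': 80}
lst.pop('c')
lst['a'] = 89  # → {'f': 9, 'a': 89}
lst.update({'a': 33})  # {'f': 9, 'a': 33}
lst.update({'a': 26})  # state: {'f': 9, 'a': 26}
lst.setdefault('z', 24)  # 24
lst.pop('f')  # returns 9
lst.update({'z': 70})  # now {'a': 26, 'z': 70}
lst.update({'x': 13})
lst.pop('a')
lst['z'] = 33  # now {'z': 33, 'x': 13}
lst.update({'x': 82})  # {'z': 33, 'x': 82}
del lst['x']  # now {'z': 33}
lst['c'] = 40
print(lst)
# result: {'z': 33, 'c': 40}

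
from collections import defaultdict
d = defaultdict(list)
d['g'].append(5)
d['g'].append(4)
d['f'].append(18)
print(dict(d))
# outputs {'g': [5, 4], 'f': [18]}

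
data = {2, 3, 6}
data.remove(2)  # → {3, 6}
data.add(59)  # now {3, 6, 59}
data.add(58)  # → {3, 6, 58, 59}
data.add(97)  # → {3, 6, 58, 59, 97}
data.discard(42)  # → {3, 6, 58, 59, 97}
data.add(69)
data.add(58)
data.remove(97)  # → {3, 6, 58, 59, 69}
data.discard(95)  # {3, 6, 58, 59, 69}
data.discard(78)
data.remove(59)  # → {3, 6, 58, 69}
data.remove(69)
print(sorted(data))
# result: [3, 6, 58]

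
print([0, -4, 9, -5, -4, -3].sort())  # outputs None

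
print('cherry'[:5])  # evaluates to cherr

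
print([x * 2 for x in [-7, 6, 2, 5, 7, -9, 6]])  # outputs [-14, 12, 4, 10, 14, -18, 12]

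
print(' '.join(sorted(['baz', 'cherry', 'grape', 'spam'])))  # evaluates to baz cherry grape spam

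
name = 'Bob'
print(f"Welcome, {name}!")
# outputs Welcome, Bob!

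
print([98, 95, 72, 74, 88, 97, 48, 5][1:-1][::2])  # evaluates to [95, 74, 97]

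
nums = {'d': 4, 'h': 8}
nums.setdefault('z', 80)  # 80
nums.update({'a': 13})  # {'d': 4, 'h': 8, 'z': 80, 'a': 13}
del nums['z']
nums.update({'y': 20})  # {'d': 4, 'h': 8, 'a': 13, 'y': 20}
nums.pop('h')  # 8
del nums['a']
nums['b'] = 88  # {'d': 4, 'y': 20, 'b': 88}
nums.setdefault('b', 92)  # 88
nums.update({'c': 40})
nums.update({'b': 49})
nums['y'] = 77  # {'d': 4, 'y': 77, 'b': 49, 'c': 40}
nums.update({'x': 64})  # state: {'d': 4, 'y': 77, 'b': 49, 'c': 40, 'x': 64}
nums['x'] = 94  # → {'d': 4, 'y': 77, 'b': 49, 'c': 40, 'x': 94}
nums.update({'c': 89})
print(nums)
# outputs {'d': 4, 'y': 77, 'b': 49, 'c': 89, 'x': 94}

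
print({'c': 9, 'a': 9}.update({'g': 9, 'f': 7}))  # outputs None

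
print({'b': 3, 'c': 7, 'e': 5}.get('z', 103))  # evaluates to 103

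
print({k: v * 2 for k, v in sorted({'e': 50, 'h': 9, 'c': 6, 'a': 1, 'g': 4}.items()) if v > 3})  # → {'c': 12, 'e': 100, 'g': 8, 'h': 18}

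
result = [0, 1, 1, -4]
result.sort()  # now [-4, 0, 1, 1]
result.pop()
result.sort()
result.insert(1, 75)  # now [-4, 75, 0, 1]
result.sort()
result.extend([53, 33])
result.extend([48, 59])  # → [-4, 0, 1, 75, 53, 33, 48, 59]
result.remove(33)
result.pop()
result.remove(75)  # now [-4, 0, 1, 53, 48]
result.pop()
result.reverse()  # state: [53, 1, 0, -4]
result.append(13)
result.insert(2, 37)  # [53, 1, 37, 0, -4, 13]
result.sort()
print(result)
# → [-4, 0, 1, 13, 37, 53]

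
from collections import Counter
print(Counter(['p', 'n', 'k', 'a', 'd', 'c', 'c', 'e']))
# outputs Counter({'c': 2, 'p': 1, 'n': 1, 'k': 1, 'a': 1, 'd': 1, 'e': 1})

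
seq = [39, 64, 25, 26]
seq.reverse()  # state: [26, 25, 64, 39]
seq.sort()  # [25, 26, 39, 64]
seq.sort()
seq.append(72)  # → [25, 26, 39, 64, 72]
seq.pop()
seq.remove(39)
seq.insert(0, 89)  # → [89, 25, 26, 64]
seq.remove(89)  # [25, 26, 64]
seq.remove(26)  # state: [25, 64]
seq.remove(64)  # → [25]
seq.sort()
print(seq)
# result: [25]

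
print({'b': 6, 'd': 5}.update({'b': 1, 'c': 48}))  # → None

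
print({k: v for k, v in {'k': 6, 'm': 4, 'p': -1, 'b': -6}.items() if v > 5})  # {'k': 6}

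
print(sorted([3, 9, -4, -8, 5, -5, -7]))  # [-8, -7, -5, -4, 3, 5, 9]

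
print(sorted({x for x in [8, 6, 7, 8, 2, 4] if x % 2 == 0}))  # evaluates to [2, 4, 6, 8]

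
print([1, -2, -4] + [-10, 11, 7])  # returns [1, -2, -4, -10, 11, 7]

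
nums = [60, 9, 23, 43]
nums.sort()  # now [9, 23, 43, 60]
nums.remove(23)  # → [9, 43, 60]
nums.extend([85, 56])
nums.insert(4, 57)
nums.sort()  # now [9, 43, 56, 57, 60, 85]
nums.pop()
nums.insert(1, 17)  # [9, 17, 43, 56, 57, 60]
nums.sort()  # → [9, 17, 43, 56, 57, 60]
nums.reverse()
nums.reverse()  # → [9, 17, 43, 56, 57, 60]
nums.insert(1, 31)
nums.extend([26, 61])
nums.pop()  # 61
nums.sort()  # [9, 17, 26, 31, 43, 56, 57, 60]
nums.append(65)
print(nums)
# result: [9, 17, 26, 31, 43, 56, 57, 60, 65]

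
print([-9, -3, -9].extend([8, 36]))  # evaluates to None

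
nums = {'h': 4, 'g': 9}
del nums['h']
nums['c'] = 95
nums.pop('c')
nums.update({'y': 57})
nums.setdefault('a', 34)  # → 34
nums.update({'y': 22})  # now {'g': 9, 'y': 22, 'a': 34}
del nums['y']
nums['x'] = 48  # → {'g': 9, 'a': 34, 'x': 48}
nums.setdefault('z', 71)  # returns 71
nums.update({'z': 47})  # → {'g': 9, 'a': 34, 'x': 48, 'z': 47}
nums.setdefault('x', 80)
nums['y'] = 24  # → {'g': 9, 'a': 34, 'x': 48, 'z': 47, 'y': 24}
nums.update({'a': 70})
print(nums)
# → {'g': 9, 'a': 70, 'x': 48, 'z': 47, 'y': 24}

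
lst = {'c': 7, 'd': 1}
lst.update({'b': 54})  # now {'c': 7, 'd': 1, 'b': 54}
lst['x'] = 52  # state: {'c': 7, 'd': 1, 'b': 54, 'x': 52}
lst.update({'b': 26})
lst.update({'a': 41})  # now {'c': 7, 'd': 1, 'b': 26, 'x': 52, 'a': 41}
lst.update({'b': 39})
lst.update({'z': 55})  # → {'c': 7, 'd': 1, 'b': 39, 'x': 52, 'a': 41, 'z': 55}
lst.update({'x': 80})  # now {'c': 7, 'd': 1, 'b': 39, 'x': 80, 'a': 41, 'z': 55}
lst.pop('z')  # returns 55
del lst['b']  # {'c': 7, 'd': 1, 'x': 80, 'a': 41}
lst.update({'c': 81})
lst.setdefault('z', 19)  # 19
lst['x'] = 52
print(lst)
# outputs {'c': 81, 'd': 1, 'x': 52, 'a': 41, 'z': 19}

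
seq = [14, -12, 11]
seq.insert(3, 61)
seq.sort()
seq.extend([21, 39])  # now [-12, 11, 14, 61, 21, 39]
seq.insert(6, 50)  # [-12, 11, 14, 61, 21, 39, 50]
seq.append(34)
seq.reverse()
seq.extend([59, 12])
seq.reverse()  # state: [12, 59, -12, 11, 14, 61, 21, 39, 50, 34]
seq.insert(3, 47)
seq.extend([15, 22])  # [12, 59, -12, 47, 11, 14, 61, 21, 39, 50, 34, 15, 22]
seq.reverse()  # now [22, 15, 34, 50, 39, 21, 61, 14, 11, 47, -12, 59, 12]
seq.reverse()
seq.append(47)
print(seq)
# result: [12, 59, -12, 47, 11, 14, 61, 21, 39, 50, 34, 15, 22, 47]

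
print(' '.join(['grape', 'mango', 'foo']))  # grape mango foo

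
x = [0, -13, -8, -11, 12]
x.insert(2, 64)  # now [0, -13, 64, -8, -11, 12]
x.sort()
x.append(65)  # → [-13, -11, -8, 0, 12, 64, 65]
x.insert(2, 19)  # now [-13, -11, 19, -8, 0, 12, 64, 65]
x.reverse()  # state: [65, 64, 12, 0, -8, 19, -11, -13]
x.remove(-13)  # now [65, 64, 12, 0, -8, 19, -11]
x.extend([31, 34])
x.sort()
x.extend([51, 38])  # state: [-11, -8, 0, 12, 19, 31, 34, 64, 65, 51, 38]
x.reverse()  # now [38, 51, 65, 64, 34, 31, 19, 12, 0, -8, -11]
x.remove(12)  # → [38, 51, 65, 64, 34, 31, 19, 0, -8, -11]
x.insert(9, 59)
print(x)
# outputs [38, 51, 65, 64, 34, 31, 19, 0, -8, 59, -11]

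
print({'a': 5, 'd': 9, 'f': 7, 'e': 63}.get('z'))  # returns None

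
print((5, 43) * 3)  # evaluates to (5, 43, 5, 43, 5, 43)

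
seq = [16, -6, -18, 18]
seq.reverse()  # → [18, -18, -6, 16]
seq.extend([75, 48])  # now [18, -18, -6, 16, 75, 48]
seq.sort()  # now [-18, -6, 16, 18, 48, 75]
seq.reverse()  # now [75, 48, 18, 16, -6, -18]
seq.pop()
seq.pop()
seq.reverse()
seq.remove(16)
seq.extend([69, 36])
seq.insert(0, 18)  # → [18, 18, 48, 75, 69, 36]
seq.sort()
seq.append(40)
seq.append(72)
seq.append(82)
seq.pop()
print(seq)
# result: [18, 18, 36, 48, 69, 75, 40, 72]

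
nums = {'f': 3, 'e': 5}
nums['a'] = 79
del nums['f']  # {'e': 5, 'a': 79}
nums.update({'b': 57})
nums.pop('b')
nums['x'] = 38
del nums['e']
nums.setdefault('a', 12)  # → 79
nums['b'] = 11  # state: {'a': 79, 'x': 38, 'b': 11}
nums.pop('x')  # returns 38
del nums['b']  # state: {'a': 79}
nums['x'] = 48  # {'a': 79, 'x': 48}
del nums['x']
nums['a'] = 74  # {'a': 74}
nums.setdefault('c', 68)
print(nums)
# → {'a': 74, 'c': 68}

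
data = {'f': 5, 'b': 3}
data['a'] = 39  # {'f': 5, 'b': 3, 'a': 39}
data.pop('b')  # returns 3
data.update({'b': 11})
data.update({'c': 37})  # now {'f': 5, 'a': 39, 'b': 11, 'c': 37}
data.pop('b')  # 11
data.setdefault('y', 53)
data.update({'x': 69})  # {'f': 5, 'a': 39, 'c': 37, 'y': 53, 'x': 69}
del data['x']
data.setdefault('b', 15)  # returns 15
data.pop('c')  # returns 37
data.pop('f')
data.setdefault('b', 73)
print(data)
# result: {'a': 39, 'y': 53, 'b': 15}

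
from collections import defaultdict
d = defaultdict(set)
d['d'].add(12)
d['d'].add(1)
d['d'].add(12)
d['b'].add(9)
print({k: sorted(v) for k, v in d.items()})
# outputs {'d': [1, 12], 'b': [9]}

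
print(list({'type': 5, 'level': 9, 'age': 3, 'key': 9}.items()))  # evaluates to [('type', 5), ('level', 9), ('age', 3), ('key', 9)]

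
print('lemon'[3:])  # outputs on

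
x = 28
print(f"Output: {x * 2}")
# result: Output: 56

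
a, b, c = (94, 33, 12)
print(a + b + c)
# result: 139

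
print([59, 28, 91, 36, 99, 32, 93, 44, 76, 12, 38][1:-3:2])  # [28, 36, 32, 44]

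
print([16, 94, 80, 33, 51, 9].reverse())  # None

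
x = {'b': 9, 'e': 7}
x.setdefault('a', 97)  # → 97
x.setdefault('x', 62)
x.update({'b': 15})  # {'b': 15, 'e': 7, 'a': 97, 'x': 62}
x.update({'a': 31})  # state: {'b': 15, 'e': 7, 'a': 31, 'x': 62}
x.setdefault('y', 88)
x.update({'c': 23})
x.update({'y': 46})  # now {'b': 15, 'e': 7, 'a': 31, 'x': 62, 'y': 46, 'c': 23}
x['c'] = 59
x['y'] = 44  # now {'b': 15, 'e': 7, 'a': 31, 'x': 62, 'y': 44, 'c': 59}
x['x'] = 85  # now {'b': 15, 'e': 7, 'a': 31, 'x': 85, 'y': 44, 'c': 59}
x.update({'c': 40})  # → {'b': 15, 'e': 7, 'a': 31, 'x': 85, 'y': 44, 'c': 40}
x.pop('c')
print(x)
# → {'b': 15, 'e': 7, 'a': 31, 'x': 85, 'y': 44}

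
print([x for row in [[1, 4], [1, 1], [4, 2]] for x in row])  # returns [1, 4, 1, 1, 4, 2]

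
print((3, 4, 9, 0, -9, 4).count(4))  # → 2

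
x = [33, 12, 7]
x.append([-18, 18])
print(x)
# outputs [33, 12, 7, [-18, 18]]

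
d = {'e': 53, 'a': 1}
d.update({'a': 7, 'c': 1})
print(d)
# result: {'e': 53, 'a': 7, 'c': 1}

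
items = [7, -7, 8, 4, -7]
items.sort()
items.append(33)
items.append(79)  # [-7, -7, 4, 7, 8, 33, 79]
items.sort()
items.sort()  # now [-7, -7, 4, 7, 8, 33, 79]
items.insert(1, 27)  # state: [-7, 27, -7, 4, 7, 8, 33, 79]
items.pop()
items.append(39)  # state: [-7, 27, -7, 4, 7, 8, 33, 39]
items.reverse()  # [39, 33, 8, 7, 4, -7, 27, -7]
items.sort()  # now [-7, -7, 4, 7, 8, 27, 33, 39]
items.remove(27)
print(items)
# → [-7, -7, 4, 7, 8, 33, 39]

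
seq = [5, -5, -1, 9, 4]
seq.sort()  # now [-5, -1, 4, 5, 9]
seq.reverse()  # [9, 5, 4, -1, -5]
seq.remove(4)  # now [9, 5, -1, -5]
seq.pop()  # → -5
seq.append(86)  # [9, 5, -1, 86]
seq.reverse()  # [86, -1, 5, 9]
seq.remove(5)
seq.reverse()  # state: [9, -1, 86]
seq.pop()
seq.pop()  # -1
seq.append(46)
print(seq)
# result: [9, 46]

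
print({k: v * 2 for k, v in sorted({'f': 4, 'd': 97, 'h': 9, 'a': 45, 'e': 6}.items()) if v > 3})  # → {'a': 90, 'd': 194, 'e': 12, 'f': 8, 'h': 18}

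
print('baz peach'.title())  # Baz Peach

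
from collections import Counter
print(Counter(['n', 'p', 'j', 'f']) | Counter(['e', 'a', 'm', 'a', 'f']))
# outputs Counter({'a': 2, 'n': 1, 'p': 1, 'j': 1, 'f': 1, 'e': 1, 'm': 1})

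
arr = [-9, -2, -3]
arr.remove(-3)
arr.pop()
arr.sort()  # [-9]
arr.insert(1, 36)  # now [-9, 36]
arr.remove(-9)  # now [36]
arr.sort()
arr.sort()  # [36]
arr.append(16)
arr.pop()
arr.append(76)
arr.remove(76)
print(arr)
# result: [36]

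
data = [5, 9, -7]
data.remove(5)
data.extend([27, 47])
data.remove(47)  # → [9, -7, 27]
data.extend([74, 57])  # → [9, -7, 27, 74, 57]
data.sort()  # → [-7, 9, 27, 57, 74]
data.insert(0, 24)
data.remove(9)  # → [24, -7, 27, 57, 74]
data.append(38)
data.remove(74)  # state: [24, -7, 27, 57, 38]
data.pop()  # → 38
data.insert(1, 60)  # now [24, 60, -7, 27, 57]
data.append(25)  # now [24, 60, -7, 27, 57, 25]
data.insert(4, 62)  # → [24, 60, -7, 27, 62, 57, 25]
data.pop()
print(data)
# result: [24, 60, -7, 27, 62, 57]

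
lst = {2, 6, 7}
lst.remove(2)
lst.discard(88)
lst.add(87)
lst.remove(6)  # {7, 87}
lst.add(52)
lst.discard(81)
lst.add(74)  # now {7, 52, 74, 87}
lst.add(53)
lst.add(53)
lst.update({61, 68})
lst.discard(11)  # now {7, 52, 53, 61, 68, 74, 87}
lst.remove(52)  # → {7, 53, 61, 68, 74, 87}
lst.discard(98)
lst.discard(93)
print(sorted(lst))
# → [7, 53, 61, 68, 74, 87]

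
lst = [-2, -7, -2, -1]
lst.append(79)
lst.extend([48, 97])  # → [-2, -7, -2, -1, 79, 48, 97]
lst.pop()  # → 97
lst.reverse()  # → [48, 79, -1, -2, -7, -2]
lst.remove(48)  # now [79, -1, -2, -7, -2]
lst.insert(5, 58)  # [79, -1, -2, -7, -2, 58]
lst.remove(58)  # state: [79, -1, -2, -7, -2]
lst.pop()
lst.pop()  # -7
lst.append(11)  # [79, -1, -2, 11]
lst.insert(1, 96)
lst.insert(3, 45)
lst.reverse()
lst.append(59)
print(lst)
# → [11, -2, 45, -1, 96, 79, 59]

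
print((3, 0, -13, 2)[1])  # 0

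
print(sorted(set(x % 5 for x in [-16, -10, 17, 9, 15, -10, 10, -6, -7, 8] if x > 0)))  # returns [0, 2, 3, 4]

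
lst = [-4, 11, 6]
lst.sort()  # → [-4, 6, 11]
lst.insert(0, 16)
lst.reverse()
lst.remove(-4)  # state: [11, 6, 16]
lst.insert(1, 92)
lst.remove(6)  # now [11, 92, 16]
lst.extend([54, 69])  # [11, 92, 16, 54, 69]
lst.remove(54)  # [11, 92, 16, 69]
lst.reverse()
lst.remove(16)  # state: [69, 92, 11]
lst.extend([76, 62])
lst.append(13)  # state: [69, 92, 11, 76, 62, 13]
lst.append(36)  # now [69, 92, 11, 76, 62, 13, 36]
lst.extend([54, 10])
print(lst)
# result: [69, 92, 11, 76, 62, 13, 36, 54, 10]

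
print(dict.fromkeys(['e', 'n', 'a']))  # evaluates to {'e': None, 'n': None, 'a': None}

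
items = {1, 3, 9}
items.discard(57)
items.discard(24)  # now {1, 3, 9}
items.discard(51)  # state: {1, 3, 9}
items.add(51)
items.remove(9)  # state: {1, 3, 51}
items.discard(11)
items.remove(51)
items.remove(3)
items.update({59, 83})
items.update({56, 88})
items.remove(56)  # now {1, 59, 83, 88}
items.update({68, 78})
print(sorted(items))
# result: [1, 59, 68, 78, 83, 88]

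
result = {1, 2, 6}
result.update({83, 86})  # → {1, 2, 6, 83, 86}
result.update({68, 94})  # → {1, 2, 6, 68, 83, 86, 94}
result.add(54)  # {1, 2, 6, 54, 68, 83, 86, 94}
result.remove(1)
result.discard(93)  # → {2, 6, 54, 68, 83, 86, 94}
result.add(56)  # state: {2, 6, 54, 56, 68, 83, 86, 94}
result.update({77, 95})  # {2, 6, 54, 56, 68, 77, 83, 86, 94, 95}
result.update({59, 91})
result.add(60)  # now {2, 6, 54, 56, 59, 60, 68, 77, 83, 86, 91, 94, 95}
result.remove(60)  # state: {2, 6, 54, 56, 59, 68, 77, 83, 86, 91, 94, 95}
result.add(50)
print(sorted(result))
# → [2, 6, 50, 54, 56, 59, 68, 77, 83, 86, 91, 94, 95]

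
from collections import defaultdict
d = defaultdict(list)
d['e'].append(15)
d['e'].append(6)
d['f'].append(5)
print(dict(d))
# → {'e': [15, 6], 'f': [5]}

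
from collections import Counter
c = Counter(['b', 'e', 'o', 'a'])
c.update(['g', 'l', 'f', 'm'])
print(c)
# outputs Counter({'b': 1, 'e': 1, 'o': 1, 'a': 1, 'g': 1, 'l': 1, 'f': 1, 'm': 1})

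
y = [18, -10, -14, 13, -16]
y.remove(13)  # [18, -10, -14, -16]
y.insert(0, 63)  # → [63, 18, -10, -14, -16]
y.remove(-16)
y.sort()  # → [-14, -10, 18, 63]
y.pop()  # 63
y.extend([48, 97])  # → [-14, -10, 18, 48, 97]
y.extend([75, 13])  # [-14, -10, 18, 48, 97, 75, 13]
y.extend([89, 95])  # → [-14, -10, 18, 48, 97, 75, 13, 89, 95]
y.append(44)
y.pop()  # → 44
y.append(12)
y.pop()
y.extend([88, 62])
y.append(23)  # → [-14, -10, 18, 48, 97, 75, 13, 89, 95, 88, 62, 23]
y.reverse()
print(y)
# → [23, 62, 88, 95, 89, 13, 75, 97, 48, 18, -10, -14]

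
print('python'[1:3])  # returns yt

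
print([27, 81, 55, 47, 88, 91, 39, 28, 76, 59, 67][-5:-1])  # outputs [39, 28, 76, 59]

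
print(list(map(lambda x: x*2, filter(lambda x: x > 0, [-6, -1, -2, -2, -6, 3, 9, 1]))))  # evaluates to [6, 18, 2]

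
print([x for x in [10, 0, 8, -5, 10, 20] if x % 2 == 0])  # [10, 0, 8, 10, 20]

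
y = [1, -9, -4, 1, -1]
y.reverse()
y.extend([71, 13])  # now [-1, 1, -4, -9, 1, 71, 13]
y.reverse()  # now [13, 71, 1, -9, -4, 1, -1]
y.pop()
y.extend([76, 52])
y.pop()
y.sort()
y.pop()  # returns 76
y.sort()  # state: [-9, -4, 1, 1, 13, 71]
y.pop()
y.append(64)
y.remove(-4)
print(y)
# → [-9, 1, 1, 13, 64]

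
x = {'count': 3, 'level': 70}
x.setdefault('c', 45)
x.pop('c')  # 45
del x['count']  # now {'level': 70}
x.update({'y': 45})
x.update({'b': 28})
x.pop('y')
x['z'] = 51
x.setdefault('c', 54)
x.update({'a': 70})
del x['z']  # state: {'level': 70, 'b': 28, 'c': 54, 'a': 70}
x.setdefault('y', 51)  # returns 51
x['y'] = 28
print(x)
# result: {'level': 70, 'b': 28, 'c': 54, 'a': 70, 'y': 28}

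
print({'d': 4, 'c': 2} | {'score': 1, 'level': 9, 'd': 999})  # {'d': 999, 'c': 2, 'score': 1, 'level': 9}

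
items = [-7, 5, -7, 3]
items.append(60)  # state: [-7, 5, -7, 3, 60]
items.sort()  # [-7, -7, 3, 5, 60]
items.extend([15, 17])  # [-7, -7, 3, 5, 60, 15, 17]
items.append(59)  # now [-7, -7, 3, 5, 60, 15, 17, 59]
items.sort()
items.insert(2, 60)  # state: [-7, -7, 60, 3, 5, 15, 17, 59, 60]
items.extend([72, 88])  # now [-7, -7, 60, 3, 5, 15, 17, 59, 60, 72, 88]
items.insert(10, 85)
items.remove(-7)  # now [-7, 60, 3, 5, 15, 17, 59, 60, 72, 85, 88]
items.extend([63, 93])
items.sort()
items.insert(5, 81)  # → [-7, 3, 5, 15, 17, 81, 59, 60, 60, 63, 72, 85, 88, 93]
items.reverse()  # [93, 88, 85, 72, 63, 60, 60, 59, 81, 17, 15, 5, 3, -7]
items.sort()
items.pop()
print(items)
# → [-7, 3, 5, 15, 17, 59, 60, 60, 63, 72, 81, 85, 88]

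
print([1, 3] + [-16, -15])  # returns [1, 3, -16, -15]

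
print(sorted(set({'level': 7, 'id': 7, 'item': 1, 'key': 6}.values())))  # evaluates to [1, 6, 7]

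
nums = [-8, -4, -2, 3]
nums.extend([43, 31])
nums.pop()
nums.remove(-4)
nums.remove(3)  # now [-8, -2, 43]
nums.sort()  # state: [-8, -2, 43]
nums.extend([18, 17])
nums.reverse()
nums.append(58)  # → [17, 18, 43, -2, -8, 58]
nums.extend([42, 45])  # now [17, 18, 43, -2, -8, 58, 42, 45]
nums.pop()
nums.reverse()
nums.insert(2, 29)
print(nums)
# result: [42, 58, 29, -8, -2, 43, 18, 17]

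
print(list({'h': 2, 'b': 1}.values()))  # [2, 1]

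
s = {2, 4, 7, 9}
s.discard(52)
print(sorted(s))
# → [2, 4, 7, 9]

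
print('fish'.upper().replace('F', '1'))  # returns 1ISH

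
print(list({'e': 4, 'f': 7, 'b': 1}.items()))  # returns [('e', 4), ('f', 7), ('b', 1)]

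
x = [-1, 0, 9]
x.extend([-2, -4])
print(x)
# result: [-1, 0, 9, -2, -4]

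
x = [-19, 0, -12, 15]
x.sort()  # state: [-19, -12, 0, 15]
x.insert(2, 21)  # [-19, -12, 21, 0, 15]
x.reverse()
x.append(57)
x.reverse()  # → [57, -19, -12, 21, 0, 15]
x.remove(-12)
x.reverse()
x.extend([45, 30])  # [15, 0, 21, -19, 57, 45, 30]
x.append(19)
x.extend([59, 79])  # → [15, 0, 21, -19, 57, 45, 30, 19, 59, 79]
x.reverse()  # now [79, 59, 19, 30, 45, 57, -19, 21, 0, 15]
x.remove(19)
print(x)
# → [79, 59, 30, 45, 57, -19, 21, 0, 15]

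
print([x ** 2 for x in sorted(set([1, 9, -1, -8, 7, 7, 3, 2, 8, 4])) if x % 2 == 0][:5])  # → [64, 4, 16, 64]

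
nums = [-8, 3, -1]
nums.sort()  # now [-8, -1, 3]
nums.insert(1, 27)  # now [-8, 27, -1, 3]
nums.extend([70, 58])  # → [-8, 27, -1, 3, 70, 58]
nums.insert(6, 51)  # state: [-8, 27, -1, 3, 70, 58, 51]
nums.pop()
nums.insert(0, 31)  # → [31, -8, 27, -1, 3, 70, 58]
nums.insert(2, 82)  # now [31, -8, 82, 27, -1, 3, 70, 58]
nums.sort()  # [-8, -1, 3, 27, 31, 58, 70, 82]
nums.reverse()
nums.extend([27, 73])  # [82, 70, 58, 31, 27, 3, -1, -8, 27, 73]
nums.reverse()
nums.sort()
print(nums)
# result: [-8, -1, 3, 27, 27, 31, 58, 70, 73, 82]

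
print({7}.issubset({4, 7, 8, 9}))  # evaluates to True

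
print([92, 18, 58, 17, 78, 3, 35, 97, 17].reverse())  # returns None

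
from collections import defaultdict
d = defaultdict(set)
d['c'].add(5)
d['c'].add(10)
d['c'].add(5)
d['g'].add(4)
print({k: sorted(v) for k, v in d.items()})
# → {'c': [5, 10], 'g': [4]}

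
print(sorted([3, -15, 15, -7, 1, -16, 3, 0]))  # [-16, -15, -7, 0, 1, 3, 3, 15]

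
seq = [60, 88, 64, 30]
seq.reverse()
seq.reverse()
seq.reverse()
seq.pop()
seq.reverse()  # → [88, 64, 30]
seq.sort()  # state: [30, 64, 88]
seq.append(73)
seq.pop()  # 73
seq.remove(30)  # [64, 88]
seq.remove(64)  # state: [88]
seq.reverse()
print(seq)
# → [88]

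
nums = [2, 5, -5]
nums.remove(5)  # [2, -5]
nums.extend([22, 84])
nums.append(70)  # [2, -5, 22, 84, 70]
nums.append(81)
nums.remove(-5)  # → [2, 22, 84, 70, 81]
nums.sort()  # [2, 22, 70, 81, 84]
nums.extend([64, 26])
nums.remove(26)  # [2, 22, 70, 81, 84, 64]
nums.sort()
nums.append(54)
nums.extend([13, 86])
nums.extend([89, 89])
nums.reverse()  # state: [89, 89, 86, 13, 54, 84, 81, 70, 64, 22, 2]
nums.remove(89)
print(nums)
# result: [89, 86, 13, 54, 84, 81, 70, 64, 22, 2]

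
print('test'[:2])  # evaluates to te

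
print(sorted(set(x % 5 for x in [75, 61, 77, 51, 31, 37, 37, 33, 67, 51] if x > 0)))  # [0, 1, 2, 3]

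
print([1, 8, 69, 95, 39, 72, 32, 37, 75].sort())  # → None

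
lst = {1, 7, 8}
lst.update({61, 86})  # {1, 7, 8, 61, 86}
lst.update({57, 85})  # {1, 7, 8, 57, 61, 85, 86}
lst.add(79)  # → {1, 7, 8, 57, 61, 79, 85, 86}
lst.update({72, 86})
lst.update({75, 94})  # {1, 7, 8, 57, 61, 72, 75, 79, 85, 86, 94}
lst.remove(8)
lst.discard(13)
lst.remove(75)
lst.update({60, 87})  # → {1, 7, 57, 60, 61, 72, 79, 85, 86, 87, 94}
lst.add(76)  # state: {1, 7, 57, 60, 61, 72, 76, 79, 85, 86, 87, 94}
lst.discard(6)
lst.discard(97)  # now {1, 7, 57, 60, 61, 72, 76, 79, 85, 86, 87, 94}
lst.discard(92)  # {1, 7, 57, 60, 61, 72, 76, 79, 85, 86, 87, 94}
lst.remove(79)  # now {1, 7, 57, 60, 61, 72, 76, 85, 86, 87, 94}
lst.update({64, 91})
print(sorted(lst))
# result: [1, 7, 57, 60, 61, 64, 72, 76, 85, 86, 87, 91, 94]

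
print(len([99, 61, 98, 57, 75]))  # 5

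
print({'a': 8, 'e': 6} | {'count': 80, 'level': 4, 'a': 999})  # {'a': 999, 'e': 6, 'count': 80, 'level': 4}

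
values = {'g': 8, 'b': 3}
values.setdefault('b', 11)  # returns 3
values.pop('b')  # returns 3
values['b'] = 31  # {'g': 8, 'b': 31}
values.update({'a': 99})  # {'g': 8, 'b': 31, 'a': 99}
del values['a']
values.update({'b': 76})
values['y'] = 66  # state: {'g': 8, 'b': 76, 'y': 66}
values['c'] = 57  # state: {'g': 8, 'b': 76, 'y': 66, 'c': 57}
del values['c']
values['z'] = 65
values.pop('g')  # 8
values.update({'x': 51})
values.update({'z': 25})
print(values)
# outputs {'b': 76, 'y': 66, 'z': 25, 'x': 51}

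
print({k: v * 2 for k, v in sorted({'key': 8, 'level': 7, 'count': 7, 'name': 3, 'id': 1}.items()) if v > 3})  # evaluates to {'count': 14, 'key': 16, 'level': 14}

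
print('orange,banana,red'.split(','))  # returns ['orange', 'banana', 'red']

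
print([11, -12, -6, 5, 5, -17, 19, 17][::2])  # [11, -6, 5, 19]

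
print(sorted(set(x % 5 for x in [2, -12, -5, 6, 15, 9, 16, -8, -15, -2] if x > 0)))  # [0, 1, 2, 4]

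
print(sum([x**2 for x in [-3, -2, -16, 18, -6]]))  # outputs 629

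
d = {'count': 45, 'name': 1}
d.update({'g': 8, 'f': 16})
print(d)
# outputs {'count': 45, 'name': 1, 'g': 8, 'f': 16}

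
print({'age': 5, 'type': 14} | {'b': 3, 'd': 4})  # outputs {'age': 5, 'type': 14, 'b': 3, 'd': 4}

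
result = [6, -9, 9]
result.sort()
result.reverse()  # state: [9, 6, -9]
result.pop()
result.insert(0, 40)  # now [40, 9, 6]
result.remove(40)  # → [9, 6]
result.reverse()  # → [6, 9]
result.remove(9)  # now [6]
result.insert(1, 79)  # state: [6, 79]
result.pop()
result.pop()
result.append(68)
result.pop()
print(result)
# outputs []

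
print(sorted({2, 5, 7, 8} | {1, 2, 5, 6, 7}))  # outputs [1, 2, 5, 6, 7, 8]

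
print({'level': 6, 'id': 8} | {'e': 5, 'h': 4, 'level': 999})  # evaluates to {'level': 999, 'id': 8, 'e': 5, 'h': 4}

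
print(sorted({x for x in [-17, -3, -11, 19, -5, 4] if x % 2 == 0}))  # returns [4]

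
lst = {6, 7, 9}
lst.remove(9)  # {6, 7}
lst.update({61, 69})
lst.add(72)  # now {6, 7, 61, 69, 72}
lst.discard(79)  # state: {6, 7, 61, 69, 72}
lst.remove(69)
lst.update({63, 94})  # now {6, 7, 61, 63, 72, 94}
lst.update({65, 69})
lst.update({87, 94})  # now {6, 7, 61, 63, 65, 69, 72, 87, 94}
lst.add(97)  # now {6, 7, 61, 63, 65, 69, 72, 87, 94, 97}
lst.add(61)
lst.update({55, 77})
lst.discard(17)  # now {6, 7, 55, 61, 63, 65, 69, 72, 77, 87, 94, 97}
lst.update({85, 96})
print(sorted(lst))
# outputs [6, 7, 55, 61, 63, 65, 69, 72, 77, 85, 87, 94, 96, 97]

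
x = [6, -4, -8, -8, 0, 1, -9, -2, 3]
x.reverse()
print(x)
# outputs [3, -2, -9, 1, 0, -8, -8, -4, 6]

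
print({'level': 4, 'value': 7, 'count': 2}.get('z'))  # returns None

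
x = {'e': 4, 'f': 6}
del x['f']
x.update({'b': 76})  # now {'e': 4, 'b': 76}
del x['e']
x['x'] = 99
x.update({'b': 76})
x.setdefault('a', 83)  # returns 83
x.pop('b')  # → 76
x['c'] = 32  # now {'x': 99, 'a': 83, 'c': 32}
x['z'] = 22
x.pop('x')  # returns 99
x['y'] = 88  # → {'a': 83, 'c': 32, 'z': 22, 'y': 88}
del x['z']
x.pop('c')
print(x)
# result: {'a': 83, 'y': 88}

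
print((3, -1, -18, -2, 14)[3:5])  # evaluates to (-2, 14)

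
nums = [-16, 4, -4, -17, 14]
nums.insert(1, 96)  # [-16, 96, 4, -4, -17, 14]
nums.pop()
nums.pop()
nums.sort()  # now [-16, -4, 4, 96]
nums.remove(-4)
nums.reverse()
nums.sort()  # [-16, 4, 96]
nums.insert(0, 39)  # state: [39, -16, 4, 96]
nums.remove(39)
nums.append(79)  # [-16, 4, 96, 79]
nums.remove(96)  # [-16, 4, 79]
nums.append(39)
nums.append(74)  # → [-16, 4, 79, 39, 74]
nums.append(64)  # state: [-16, 4, 79, 39, 74, 64]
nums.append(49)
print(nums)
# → [-16, 4, 79, 39, 74, 64, 49]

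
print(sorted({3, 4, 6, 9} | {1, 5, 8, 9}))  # [1, 3, 4, 5, 6, 8, 9]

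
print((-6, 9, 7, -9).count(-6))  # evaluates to 1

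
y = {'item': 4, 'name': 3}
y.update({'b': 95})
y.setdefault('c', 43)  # 43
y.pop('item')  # 4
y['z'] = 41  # {'name': 3, 'b': 95, 'c': 43, 'z': 41}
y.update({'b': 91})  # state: {'name': 3, 'b': 91, 'c': 43, 'z': 41}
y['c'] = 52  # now {'name': 3, 'b': 91, 'c': 52, 'z': 41}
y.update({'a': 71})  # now {'name': 3, 'b': 91, 'c': 52, 'z': 41, 'a': 71}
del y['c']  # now {'name': 3, 'b': 91, 'z': 41, 'a': 71}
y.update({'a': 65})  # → {'name': 3, 'b': 91, 'z': 41, 'a': 65}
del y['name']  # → {'b': 91, 'z': 41, 'a': 65}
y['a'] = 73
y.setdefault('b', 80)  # 91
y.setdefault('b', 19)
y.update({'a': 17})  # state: {'b': 91, 'z': 41, 'a': 17}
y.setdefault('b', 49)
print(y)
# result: {'b': 91, 'z': 41, 'a': 17}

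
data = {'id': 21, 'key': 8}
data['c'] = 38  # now {'id': 21, 'key': 8, 'c': 38}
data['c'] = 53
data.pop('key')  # 8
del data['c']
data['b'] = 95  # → {'id': 21, 'b': 95}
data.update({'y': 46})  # {'id': 21, 'b': 95, 'y': 46}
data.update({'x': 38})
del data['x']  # {'id': 21, 'b': 95, 'y': 46}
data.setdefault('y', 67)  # 46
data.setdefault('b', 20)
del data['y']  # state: {'id': 21, 'b': 95}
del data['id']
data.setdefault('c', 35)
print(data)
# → {'b': 95, 'c': 35}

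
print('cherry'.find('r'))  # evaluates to 3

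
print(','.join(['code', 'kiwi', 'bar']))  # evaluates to code,kiwi,bar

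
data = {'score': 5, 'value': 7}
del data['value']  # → {'score': 5}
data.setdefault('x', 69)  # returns 69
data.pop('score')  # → 5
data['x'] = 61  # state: {'x': 61}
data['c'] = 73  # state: {'x': 61, 'c': 73}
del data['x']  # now {'c': 73}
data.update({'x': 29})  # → {'c': 73, 'x': 29}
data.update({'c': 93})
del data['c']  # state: {'x': 29}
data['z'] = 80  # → {'x': 29, 'z': 80}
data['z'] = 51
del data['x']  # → {'z': 51}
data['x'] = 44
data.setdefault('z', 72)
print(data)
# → {'z': 51, 'x': 44}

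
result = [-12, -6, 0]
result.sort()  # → [-12, -6, 0]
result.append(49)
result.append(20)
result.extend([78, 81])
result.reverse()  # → [81, 78, 20, 49, 0, -6, -12]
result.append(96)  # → [81, 78, 20, 49, 0, -6, -12, 96]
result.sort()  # [-12, -6, 0, 20, 49, 78, 81, 96]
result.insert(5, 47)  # [-12, -6, 0, 20, 49, 47, 78, 81, 96]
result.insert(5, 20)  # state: [-12, -6, 0, 20, 49, 20, 47, 78, 81, 96]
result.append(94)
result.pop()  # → 94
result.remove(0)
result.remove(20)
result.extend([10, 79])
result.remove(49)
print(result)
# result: [-12, -6, 20, 47, 78, 81, 96, 10, 79]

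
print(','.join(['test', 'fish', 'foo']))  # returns test,fish,foo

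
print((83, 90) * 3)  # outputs (83, 90, 83, 90, 83, 90)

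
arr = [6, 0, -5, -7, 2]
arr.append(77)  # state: [6, 0, -5, -7, 2, 77]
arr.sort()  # [-7, -5, 0, 2, 6, 77]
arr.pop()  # 77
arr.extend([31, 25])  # [-7, -5, 0, 2, 6, 31, 25]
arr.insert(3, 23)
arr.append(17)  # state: [-7, -5, 0, 23, 2, 6, 31, 25, 17]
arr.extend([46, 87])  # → [-7, -5, 0, 23, 2, 6, 31, 25, 17, 46, 87]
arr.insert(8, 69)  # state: [-7, -5, 0, 23, 2, 6, 31, 25, 69, 17, 46, 87]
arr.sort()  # [-7, -5, 0, 2, 6, 17, 23, 25, 31, 46, 69, 87]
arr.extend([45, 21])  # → [-7, -5, 0, 2, 6, 17, 23, 25, 31, 46, 69, 87, 45, 21]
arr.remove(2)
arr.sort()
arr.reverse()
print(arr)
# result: [87, 69, 46, 45, 31, 25, 23, 21, 17, 6, 0, -5, -7]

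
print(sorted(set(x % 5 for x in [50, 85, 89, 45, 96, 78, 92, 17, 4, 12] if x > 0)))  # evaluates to [0, 1, 2, 3, 4]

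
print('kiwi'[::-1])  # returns iwik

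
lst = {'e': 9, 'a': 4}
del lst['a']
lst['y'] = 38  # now {'e': 9, 'y': 38}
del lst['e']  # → {'y': 38}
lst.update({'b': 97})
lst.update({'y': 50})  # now {'y': 50, 'b': 97}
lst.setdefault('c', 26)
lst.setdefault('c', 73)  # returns 26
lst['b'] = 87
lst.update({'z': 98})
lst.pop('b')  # 87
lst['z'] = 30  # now {'y': 50, 'c': 26, 'z': 30}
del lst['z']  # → {'y': 50, 'c': 26}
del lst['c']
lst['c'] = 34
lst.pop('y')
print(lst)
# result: {'c': 34}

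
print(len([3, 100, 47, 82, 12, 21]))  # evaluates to 6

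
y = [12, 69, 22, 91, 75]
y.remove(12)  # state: [69, 22, 91, 75]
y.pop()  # 75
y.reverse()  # [91, 22, 69]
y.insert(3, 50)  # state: [91, 22, 69, 50]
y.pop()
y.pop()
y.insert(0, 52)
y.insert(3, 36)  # [52, 91, 22, 36]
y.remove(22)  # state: [52, 91, 36]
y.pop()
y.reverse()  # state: [91, 52]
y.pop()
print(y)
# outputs [91]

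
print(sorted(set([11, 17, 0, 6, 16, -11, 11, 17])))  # [-11, 0, 6, 11, 16, 17]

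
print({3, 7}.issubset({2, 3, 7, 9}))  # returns True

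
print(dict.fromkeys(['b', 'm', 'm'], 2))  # {'b': 2, 'm': 2}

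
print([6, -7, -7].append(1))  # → None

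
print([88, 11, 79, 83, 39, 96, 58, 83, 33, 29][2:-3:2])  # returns [79, 39, 58]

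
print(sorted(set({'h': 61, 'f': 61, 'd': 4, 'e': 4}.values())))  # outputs [4, 61]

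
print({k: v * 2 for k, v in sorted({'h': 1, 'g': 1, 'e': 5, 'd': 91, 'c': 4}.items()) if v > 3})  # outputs {'c': 8, 'd': 182, 'e': 10}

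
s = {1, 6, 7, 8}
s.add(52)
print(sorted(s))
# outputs [1, 6, 7, 8, 52]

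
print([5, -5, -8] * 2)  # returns [5, -5, -8, 5, -5, -8]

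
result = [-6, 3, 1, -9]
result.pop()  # -9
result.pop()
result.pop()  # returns 3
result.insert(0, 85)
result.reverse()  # [-6, 85]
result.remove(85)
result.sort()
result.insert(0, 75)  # [75, -6]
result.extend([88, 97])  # [75, -6, 88, 97]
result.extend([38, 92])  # [75, -6, 88, 97, 38, 92]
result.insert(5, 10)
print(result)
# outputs [75, -6, 88, 97, 38, 10, 92]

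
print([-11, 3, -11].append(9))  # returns None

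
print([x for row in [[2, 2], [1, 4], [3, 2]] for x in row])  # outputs [2, 2, 1, 4, 3, 2]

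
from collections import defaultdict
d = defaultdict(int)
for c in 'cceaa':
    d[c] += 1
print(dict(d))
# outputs {'c': 2, 'e': 1, 'a': 2}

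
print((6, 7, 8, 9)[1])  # 7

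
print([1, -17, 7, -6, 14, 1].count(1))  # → 2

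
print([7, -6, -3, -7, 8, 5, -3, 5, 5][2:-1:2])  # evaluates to [-3, 8, -3]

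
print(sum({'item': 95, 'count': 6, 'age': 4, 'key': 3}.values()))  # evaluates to 108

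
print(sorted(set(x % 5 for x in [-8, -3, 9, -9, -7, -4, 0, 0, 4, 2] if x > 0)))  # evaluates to [2, 4]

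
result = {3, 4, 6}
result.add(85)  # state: {3, 4, 6, 85}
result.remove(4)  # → {3, 6, 85}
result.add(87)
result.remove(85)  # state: {3, 6, 87}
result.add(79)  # {3, 6, 79, 87}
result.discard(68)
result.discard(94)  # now {3, 6, 79, 87}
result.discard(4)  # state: {3, 6, 79, 87}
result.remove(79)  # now {3, 6, 87}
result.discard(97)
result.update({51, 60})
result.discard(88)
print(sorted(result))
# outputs [3, 6, 51, 60, 87]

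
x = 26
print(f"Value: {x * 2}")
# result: Value: 52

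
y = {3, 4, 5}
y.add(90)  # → {3, 4, 5, 90}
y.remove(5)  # {3, 4, 90}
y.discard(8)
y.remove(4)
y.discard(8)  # {3, 90}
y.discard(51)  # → {3, 90}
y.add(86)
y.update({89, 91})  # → {3, 86, 89, 90, 91}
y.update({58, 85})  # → {3, 58, 85, 86, 89, 90, 91}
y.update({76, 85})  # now {3, 58, 76, 85, 86, 89, 90, 91}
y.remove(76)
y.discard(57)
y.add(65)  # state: {3, 58, 65, 85, 86, 89, 90, 91}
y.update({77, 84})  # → {3, 58, 65, 77, 84, 85, 86, 89, 90, 91}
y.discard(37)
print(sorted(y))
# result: [3, 58, 65, 77, 84, 85, 86, 89, 90, 91]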